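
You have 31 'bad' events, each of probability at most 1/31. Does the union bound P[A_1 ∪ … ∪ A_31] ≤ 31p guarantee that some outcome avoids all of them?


Union bound: P[∪_{i=1}^{31} A_i] ≤ Σ_i P[A_i] ≤ 31·p = 31·(1/31) = 1.
Numerically: 1 ≈ 1.000.
Is 1 < 1? NO.
Since the bound 1 is ≥ 1, the union bound is uninformative here; it does NOT by itself certify existence.

31·p = 1 ≈ 1.000; existence NOT certified by the union bound.


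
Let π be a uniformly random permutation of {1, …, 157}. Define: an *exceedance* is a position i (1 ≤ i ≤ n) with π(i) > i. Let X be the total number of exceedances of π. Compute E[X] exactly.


Write X = Σ_{i=1}^{157} X_i, where X_i = 1_{π(i) > i}.
For each fixed i, π(i) is uniform over {1, …, 157} (marginal of a uniform permutation), so P[π(i) > i] = (n − i)/n. Summing: Σ_{i=1}^{157} (n − i)/n = (0 + 1 + … + 156)/157 = 157(157 − 1)/(2·157) = (157 − 1)/2.
Hence E[X] = Σ_{i=1}^{157} (157 − i)/157 = 78 ≈ 78.000000.

E[X] = 78 = 78.000000.


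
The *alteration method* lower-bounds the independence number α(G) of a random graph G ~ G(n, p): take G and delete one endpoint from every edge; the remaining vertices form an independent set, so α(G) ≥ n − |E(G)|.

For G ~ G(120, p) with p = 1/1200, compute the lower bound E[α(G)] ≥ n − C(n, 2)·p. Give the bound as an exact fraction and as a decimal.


E[|E(G)|] = C(120, 2)·p = 7140 · (1/1200) = 119/20.
E[α(G)] ≥ n − E[|E(G)|] = 120 − 119/20 = 2281/20.
Numerically: ≈ 114.050.
(This is only a lower bound; the true E[α(G)] may be larger.)

E[α(G)] ≥ 2281/20 ≈ 114.050.


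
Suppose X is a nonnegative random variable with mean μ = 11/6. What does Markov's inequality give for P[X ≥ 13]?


μ = E[X] = 11/6, a = 13.
Markov: P[X ≥ 13] ≤ μ/a = (11/6)/13 = 11/78.
Numerically: ≈ 0.141026.
(Since a = 13 > μ = 1.833333, the bound 11/78 is < 1 and informative.)

P[X ≥ 13] ≤ 11/78 ≈ 0.141026.


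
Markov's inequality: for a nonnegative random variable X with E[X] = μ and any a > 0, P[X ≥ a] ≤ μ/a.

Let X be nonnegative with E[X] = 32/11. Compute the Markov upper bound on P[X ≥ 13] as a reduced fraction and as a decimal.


μ = E[X] = 32/11, a = 13.
Markov: P[X ≥ 13] ≤ μ/a = (32/11)/13 = 32/143.
Numerically: ≈ 0.224.
(Since a = 13 > μ = 2.909, the bound 32/143 is < 1 and informative.)

P[X ≥ 13] ≤ 32/143 ≈ 0.224.


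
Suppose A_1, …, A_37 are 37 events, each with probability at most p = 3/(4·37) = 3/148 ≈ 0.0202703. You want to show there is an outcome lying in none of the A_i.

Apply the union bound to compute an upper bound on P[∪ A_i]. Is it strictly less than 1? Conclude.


Union bound: P[∪_{i=1}^{37} A_i] ≤ Σ_i P[A_i] ≤ 37·p = 37·(3/148) = 3/4.
Numerically: 3/4 ≈ 0.7500000.
Is 3/4 < 1? YES.
Since P[∪ A_i] ≤ 3/4 < 1, the complement has P[∩ A_i^c] ≥ 1 − 3/4 = 1/4 > 0, so some outcome avoids every A_i.

37·p = 3/4 ≈ 0.7500000; existence CERTIFIED by the union bound.


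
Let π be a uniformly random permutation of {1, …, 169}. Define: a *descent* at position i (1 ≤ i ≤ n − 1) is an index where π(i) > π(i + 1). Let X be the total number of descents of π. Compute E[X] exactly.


Write X = Σ X_I over i = 1, …, 168, with X_I the indicator of one descent.
There are 168 indicators.
For each fixed i, the pair (π(i), π(i+1)) is a uniformly random ordered pair of distinct values from {1, …, 169}; by symmetry P[π(i) > π(i+1)] = 1/2.
By linearity: E[X] = 168 · (1/2) = (169 − 1) · (1/2) = 84 ≈ 84.0000.

E[X] = 84 = 84.0000.


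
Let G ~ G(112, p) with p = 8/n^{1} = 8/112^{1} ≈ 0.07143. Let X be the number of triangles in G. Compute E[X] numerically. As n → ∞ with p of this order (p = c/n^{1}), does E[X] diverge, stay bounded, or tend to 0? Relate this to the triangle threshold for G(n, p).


Number of potential triangles: C(112, 3) = 227920.
Each occurs with probability p³ ≈ (0.07143)³ ≈ 3.644315e-04.
By linearity: E[X] = C(112, 3)·p³ ≈ 227920 · 3.644315e-04 ≈ 83.0612.
Here α = 1, so p = 8/n is exactly at the triangle threshold p ~ 1/n. Asymptotically E[X] → c³/6 = 8³/6 = 256/3 ≈ 85.3333, a bounded constant. In this regime the triangle count is asymptotically Poisson(c³/6).

E[X] ≈ 83.0612; in regime p = Θ(1/n^{1}) E[X] stays bounded (at the triangle threshold p ~ 1/n).


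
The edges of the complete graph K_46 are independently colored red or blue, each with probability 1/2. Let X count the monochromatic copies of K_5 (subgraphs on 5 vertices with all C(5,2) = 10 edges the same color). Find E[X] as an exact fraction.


Let X = Σ_S X_S over the C(46, 5) = 1370754 subsets S of size 5, where X_S = 1 if the K_5 on S is monochromatic.
For a fixed S, the K_5 on S has C(5, 2) = 10 edges. P[all 10 edges red] = (1/2)^10, and likewise for blue, so P[monochromatic] = 2·(1/2)^10 = 2^{1 − 10} = 1/512.
Summing: E[X] = C(46, 5) · 2^{1 − 10} = 1370754 · 1/512 = 685377/256.
Numerically: E[X] ≈ 2677.25391.

E[X] = C(46,5)·2^(1−C(5,2)) = 685377/256 ≈ 2677.25391.


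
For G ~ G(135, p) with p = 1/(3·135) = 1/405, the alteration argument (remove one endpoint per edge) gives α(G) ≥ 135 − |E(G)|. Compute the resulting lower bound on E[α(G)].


E[|E(G)|] = C(135, 2)·p = 9045 · (1/405) = 67/3.
E[α(G)] ≥ n − E[|E(G)|] = 135 − 67/3 = 338/3.
Numerically: ≈ 112.6667.
(This is only a lower bound; the true E[α(G)] may be larger.)

E[α(G)] ≥ 338/3 ≈ 112.6667.


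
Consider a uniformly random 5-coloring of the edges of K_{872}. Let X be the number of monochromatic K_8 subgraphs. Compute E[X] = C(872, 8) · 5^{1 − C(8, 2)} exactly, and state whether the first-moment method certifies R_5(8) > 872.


E[X] = C(872, 8) · 5^{1 − 28} = 8028343903111291045 · 5^{−27} = 8028343903111291045/7450580596923828125.
As a reduced fraction: E[X] = 1605668780622258209/1490116119384765625 ≈ 1.078.
Is E[X] < 1? NO.
Since E[X] ≥ 1, the first-moment bound is inconclusive at n = 872; it does NOT by itself certify R_5(8) > 872.

E[X] = 1605668780622258209/1490116119384765625 ≈ 1.078; E[X] ≥ 1; first-moment method inconclusive here.


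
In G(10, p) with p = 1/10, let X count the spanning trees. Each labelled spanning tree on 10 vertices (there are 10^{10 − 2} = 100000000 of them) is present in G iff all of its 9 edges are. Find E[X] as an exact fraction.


K_10 has 10^{10 − 2} = 100000000 labelled spanning trees.
For each such spanning tree H, let X_H = 1 if all 9 edges of H are present in G. Then P[X_H = 1] = p^{9} = (1/10)^{9} = 1/1000000000.
By linearity: E[X] = Σ_H E[X_H] = 100000000 · p^{9} = 100000000 · 1/1000000000 = 1/10.
Numerically: E[X] ≈ 0.1.

E[X] = 100000000 · (1/10)^{9} = 1/10 ≈ 0.1.


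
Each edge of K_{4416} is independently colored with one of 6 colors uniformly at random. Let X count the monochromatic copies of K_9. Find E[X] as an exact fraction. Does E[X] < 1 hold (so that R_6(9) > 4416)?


E[X] = C(4416, 9) · 6^{1 − 36} = 1745644609681318303205765440 · 6^{−35} = 1745644609681318303205765440/1719070799748422591028658176.
As a reduced fraction: E[X] = 27275697026270598487590085/26860481246069102984822784 ≈ 1.0154582.
Is E[X] < 1? NO.
Since E[X] ≥ 1, the first-moment bound is inconclusive at n = 4416; it does NOT by itself certify R_6(9) > 4416.

E[X] = 27275697026270598487590085/26860481246069102984822784 ≈ 1.0154582; E[X] ≥ 1; first-moment method inconclusive here.


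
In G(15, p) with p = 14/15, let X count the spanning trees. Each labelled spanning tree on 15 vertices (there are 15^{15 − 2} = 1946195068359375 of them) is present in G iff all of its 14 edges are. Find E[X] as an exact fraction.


K_15 has 15^{15 − 2} = 1946195068359375 labelled spanning trees.
For each such spanning tree H, let X_H = 1 if all 14 edges of H are present in G. Then P[X_H = 1] = p^{14} = (14/15)^{14} = 11112006825558016/29192926025390625.
By linearity of expectation: E[X] = Σ_H E[X_H] = 1946195068359375 · p^{14} = 1946195068359375 · 11112006825558016/29192926025390625 = 11112006825558016/15.
Numerically: E[X] ≈ 7.408e+14.

E[X] = 1946195068359375 · (14/15)^{14} = 11112006825558016/15 ≈ 7.408e+14.


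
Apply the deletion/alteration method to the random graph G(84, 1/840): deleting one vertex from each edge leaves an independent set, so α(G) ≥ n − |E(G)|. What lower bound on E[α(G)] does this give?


E[|E(G)|] = C(84, 2)·p = 3486 · (1/840) = 83/20.
E[α(G)] ≥ n − E[|E(G)|] = 84 − 83/20 = 1597/20.
Numerically: ≈ 79.850.
(This is only a lower bound; the true E[α(G)] may be larger.)

E[α(G)] ≥ 1597/20 ≈ 79.850.


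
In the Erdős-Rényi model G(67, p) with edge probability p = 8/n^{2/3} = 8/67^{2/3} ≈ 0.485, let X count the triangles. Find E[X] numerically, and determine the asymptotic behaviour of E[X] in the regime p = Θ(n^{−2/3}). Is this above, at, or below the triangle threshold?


Number of potential triangles: C(67, 3) = 47905.
Each occurs with probability p³ ≈ (0.485)³ ≈ 1.140566e-01.
By linearity: E[X] = C(67, 3)·p³ ≈ 47905 · 1.140566e-01 ≈ 5463.8806.
Since α = 2/3 < 1, p = c/n^{2/3} ≫ 1/n is above the triangle threshold p ~ 1/n. Asymptotically E[X] ~ (c³/6)·n^{3(1−α)} = (8³/6)·n^{1} → ∞; triangles are abundant w.h.p.

E[X] ≈ 5463.8806; in regime p = Θ(1/n^{2/3}) E[X] diverges (above the triangle threshold p ~ 1/n).


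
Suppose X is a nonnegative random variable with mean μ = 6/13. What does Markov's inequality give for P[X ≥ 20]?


μ = E[X] = 6/13, a = 20.
Markov: P[X ≥ 20] ≤ μ/a = (6/13)/20 = 3/130.
Numerically: ≈ 0.023077.
(Since a = 20 > μ = 0.461538, the bound 3/130 is < 1 and informative.)

P[X ≥ 20] ≤ 3/130 ≈ 0.023077.


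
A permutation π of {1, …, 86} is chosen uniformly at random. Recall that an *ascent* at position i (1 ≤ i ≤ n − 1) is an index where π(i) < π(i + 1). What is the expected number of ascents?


Write X = Σ X_I over i = 1, …, 85, with X_I the indicator of one ascent.
There are 85 indicators.
For each fixed i, the pair (π(i), π(i+1)) is a uniformly random ordered pair of distinct values from {1, …, 86}; by symmetry P[π(i) < π(i+1)] = 1/2.
By linearity: E[X] = 85 · (1/2) = (86 − 1) · (1/2) = 85/2 ≈ 42.5000.

E[X] = 85/2 = 42.5000.


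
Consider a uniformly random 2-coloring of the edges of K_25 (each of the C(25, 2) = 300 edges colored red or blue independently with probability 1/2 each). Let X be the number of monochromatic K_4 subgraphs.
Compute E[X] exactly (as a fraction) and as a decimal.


Let X = Σ_S X_S over the C(25, 4) = 12650 subsets S of size 4, where X_S = 1 if the K_4 on S is monochromatic.
For a fixed S, the K_4 on S has C(4, 2) = 6 edges. P[all 6 edges red] = (1/2)^6, and likewise for blue, so P[monochromatic] = 2·(1/2)^6 = 2^{1 − 6} = 1/32.
By linearity: E[X] = C(25, 4) · 2^{1 − 6} = 12650 · 1/32 = 6325/16.
Numerically: E[X] ≈ 395.3125.

E[X] = C(25,4)·2^(1−C(4,2)) = 6325/16 ≈ 395.3125.


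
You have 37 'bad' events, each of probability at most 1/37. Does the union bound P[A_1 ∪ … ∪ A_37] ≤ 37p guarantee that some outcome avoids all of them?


Union bound: P[∪_{i=1}^{37} A_i] ≤ Σ_i P[A_i] ≤ 37·p = 37·(1/37) = 1.
Numerically: 1 ≈ 1.000000.
Is 1 < 1? NO.
Since the bound 1 is ≥ 1, the union bound is uninformative here; it does NOT by itself certify existence.

37·p = 1 ≈ 1.000000; existence NOT certified by the union bound.


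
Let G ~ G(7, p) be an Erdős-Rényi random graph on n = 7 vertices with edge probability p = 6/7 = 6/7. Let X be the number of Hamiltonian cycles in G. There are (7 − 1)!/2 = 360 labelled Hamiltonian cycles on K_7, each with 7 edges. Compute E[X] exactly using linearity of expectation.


K_7 has (7 − 1)!/2 = 360 labelled Hamiltonian cycles.
For each such Hamiltonian cycle H, let X_H = 1 if all 7 edges of H are present in G. Then P[X_H = 1] = p^{7} = (6/7)^{7} = 279936/823543.
By linearity: E[X] = Σ_H E[X_H] = 360 · p^{7} = 360 · 279936/823543 = 100776960/823543.
Numerically: E[X] ≈ 122.37.

E[X] = 360 · (6/7)^{7} = 100776960/823543 ≈ 122.37.


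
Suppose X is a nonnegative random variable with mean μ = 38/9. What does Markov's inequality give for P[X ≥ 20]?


μ = E[X] = 38/9, a = 20.
Markov: P[X ≥ 20] ≤ μ/a = (38/9)/20 = 19/90.
Numerically: ≈ 0.2111.
(Since a = 20 > μ = 4.2222, the bound 19/90 is < 1 and informative.)

P[X ≥ 20] ≤ 19/90 ≈ 0.2111.


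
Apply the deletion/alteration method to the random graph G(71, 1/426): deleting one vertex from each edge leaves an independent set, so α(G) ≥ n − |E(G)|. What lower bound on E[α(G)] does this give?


E[|E(G)|] = C(71, 2)·p = 2485 · (1/426) = 35/6.
E[α(G)] ≥ n − E[|E(G)|] = 71 − 35/6 = 391/6.
Numerically: ≈ 65.166667.
(This is only a lower bound; the true E[α(G)] may be larger.)

E[α(G)] ≥ 391/6 ≈ 65.166667.


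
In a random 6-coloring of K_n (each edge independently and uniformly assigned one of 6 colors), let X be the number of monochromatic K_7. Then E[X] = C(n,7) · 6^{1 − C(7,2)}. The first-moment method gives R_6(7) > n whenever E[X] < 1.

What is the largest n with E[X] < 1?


We need C(n, 7) · 6^{1 − 21} < 1, i.e. C(n, 7) < 6^{21 − 1} = 3656158440062976.
Check values of n near the boundary:
  n = 563: C(563, 7) = 3426622515769596; 3426622515769596 < 3656158440062976? YES
  n = 564: C(564, 7) = 3469685994423792; 3469685994423792 < 3656158440062976? YES
  n = 565: C(565, 7) = 3513212521235560; 3513212521235560 < 3656158440062976? YES
  n = 566: C(566, 7) = 3557206237959440; 3557206237959440 < 3656158440062976? YES
  n = 567: C(567, 7) = 3601671315933933; 3601671315933933 < 3656158440062976? YES
  n = 568: C(568, 7) = 3646611956239704; 3646611956239704 < 3656158440062976? YES
  n = 569: C(569, 7) = 3692032389858348; 3692032389858348 < 3656158440062976? NO
The largest n with C(n, 7) < 3656158440062976 is n = 568 (where E[X] = 16882462760369/16926659444736 ≈ 0.99739). Hence R_6(7) > 568, i.e. R_6(7) ≥ 569.

Largest n = 568; hence R_6(7) > 568.


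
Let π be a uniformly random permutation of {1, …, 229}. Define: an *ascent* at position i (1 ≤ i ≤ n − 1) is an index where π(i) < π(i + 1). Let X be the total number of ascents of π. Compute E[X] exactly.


Write X = Σ X_I over i = 1, …, 228, with X_I the indicator of one ascent.
There are 228 indicators.
For each fixed i, the pair (π(i), π(i+1)) is a uniformly random ordered pair of distinct values from {1, …, 229}; by symmetry P[π(i) < π(i+1)] = 1/2.
By linearity: E[X] = 228 · (1/2) = (229 − 1) · (1/2) = 114 ≈ 114.00000.

E[X] = 114 = 114.00000.


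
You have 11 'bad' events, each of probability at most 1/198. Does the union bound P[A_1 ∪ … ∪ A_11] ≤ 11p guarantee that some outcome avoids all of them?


Union bound: P[∪_{i=1}^{11} A_i] ≤ Σ_i P[A_i] ≤ 11·p = 11·(1/198) = 1/18.
Numerically: 1/18 ≈ 0.055556.
Is 1/18 < 1? YES.
Since P[∪ A_i] ≤ 1/18 < 1, the complement has P[∩ A_i^c] ≥ 1 − 1/18 = 17/18 > 0, so some outcome avoids every A_i.

11·p = 1/18 ≈ 0.055556; existence CERTIFIED by the union bound.


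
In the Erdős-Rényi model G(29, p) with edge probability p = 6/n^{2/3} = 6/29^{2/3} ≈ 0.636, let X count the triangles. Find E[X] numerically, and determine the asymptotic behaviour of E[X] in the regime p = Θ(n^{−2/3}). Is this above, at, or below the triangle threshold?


Number of potential triangles: C(29, 3) = 3654.
Each occurs with probability p³ ≈ (0.636)³ ≈ 2.56837e-01.
By linearity: E[X] = C(29, 3)·p³ ≈ 3654 · 2.56837e-01 ≈ 938.483.
Since α = 2/3 < 1, p = c/n^{2/3} ≫ 1/n is above the triangle threshold p ~ 1/n. Asymptotically E[X] ~ (c³/6)·n^{3(1−α)} = (6³/6)·n^{1} → ∞; triangles are abundant w.h.p.

E[X] ≈ 938.483; in regime p = Θ(1/n^{2/3}) E[X] diverges (above the triangle threshold p ~ 1/n).


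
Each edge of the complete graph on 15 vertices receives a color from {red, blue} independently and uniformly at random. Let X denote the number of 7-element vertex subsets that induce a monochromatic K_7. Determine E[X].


Let X = Σ_S X_S over the C(15, 7) = 6435 subsets S of size 7, where X_S = 1 if the K_7 on S is monochromatic.
For a fixed S, the K_7 on S has C(7, 2) = 21 edges. P[all 21 edges red] = (1/2)^21, and likewise for blue, so P[monochromatic] = 2·(1/2)^21 = 2^{1 − 21} = 1/1048576.
By linearity: E[X] = C(15, 7) · 2^{1 − 21} = 6435 · 1/1048576 = 6435/1048576.
Numerically: E[X] ≈ 0.00614.

E[X] = C(15,7)·2^(1−C(7,2)) = 6435/1048576 ≈ 0.00614.


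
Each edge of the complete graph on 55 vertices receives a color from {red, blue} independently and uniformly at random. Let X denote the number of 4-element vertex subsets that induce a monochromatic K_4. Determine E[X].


Let X = Σ_S X_S over the C(55, 4) = 341055 subsets S of size 4, where X_S = 1 if the K_4 on S is monochromatic.
For a fixed S, the K_4 on S has C(4, 2) = 6 edges. P[all 6 edges red] = (1/2)^6, and likewise for blue, so P[monochromatic] = 2·(1/2)^6 = 2^{1 − 6} = 1/32.
By linearity: E[X] = C(55, 4) · 2^{1 − 6} = 341055 · 1/32 = 341055/32.
Numerically: E[X] ≈ 10657.96875.

E[X] = C(55,4)·2^(1−C(4,2)) = 341055/32 ≈ 10657.96875.


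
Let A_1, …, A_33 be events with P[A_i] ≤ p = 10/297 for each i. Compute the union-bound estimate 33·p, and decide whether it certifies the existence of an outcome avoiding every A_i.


Union bound: P[∪_{i=1}^{33} A_i] ≤ Σ_i P[A_i] ≤ 33·p = 33·(10/297) = 10/9.
Numerically: 10/9 ≈ 1.11111.
Is 10/9 < 1? NO.
Since the bound 10/9 is ≥ 1, the union bound is uninformative here; it does NOT by itself certify existence.

33·p = 10/9 ≈ 1.11111; existence NOT certified by the union bound.


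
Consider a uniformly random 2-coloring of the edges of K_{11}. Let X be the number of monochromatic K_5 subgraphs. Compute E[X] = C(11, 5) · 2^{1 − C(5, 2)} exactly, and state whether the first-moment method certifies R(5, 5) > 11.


E[X] = C(11, 5) · 2^{1 − 10} = 462 · 2^{−9} = 462/512.
As a reduced fraction: E[X] = 231/256 ≈ 0.90234.
Is E[X] < 1? YES.
Since E[X] < 1, there exists a 2-coloring of K_{11} with no monochromatic K_5; hence R(5, 5) > 11.

E[X] = 231/256 ≈ 0.90234; E[X] < 1, so R(5, 5) > 11.


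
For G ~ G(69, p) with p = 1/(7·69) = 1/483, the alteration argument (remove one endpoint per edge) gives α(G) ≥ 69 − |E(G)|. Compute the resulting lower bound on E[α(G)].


E[|E(G)|] = C(69, 2)·p = 2346 · (1/483) = 34/7.
E[α(G)] ≥ n − E[|E(G)|] = 69 − 34/7 = 449/7.
Numerically: ≈ 64.14286.
(This is only a lower bound; the true E[α(G)] may be larger.)

E[α(G)] ≥ 449/7 ≈ 64.14286.


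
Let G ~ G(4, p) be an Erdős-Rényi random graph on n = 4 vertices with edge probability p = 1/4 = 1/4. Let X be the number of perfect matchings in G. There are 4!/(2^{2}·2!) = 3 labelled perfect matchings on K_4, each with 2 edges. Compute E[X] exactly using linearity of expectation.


K_4 has 4!/(2^{2}·2!) = 3 labelled perfect matchings.
For each such perfect matching H, let X_H = 1 if all 2 edges of H are present in G. Then P[X_H = 1] = p^{2} = (1/4)^{2} = 1/16.
By linearity of expectation: E[X] = Σ_H E[X_H] = 3 · p^{2} = 3 · 1/16 = 3/16.
Numerically: E[X] ≈ 0.1875.

E[X] = 3 · (1/4)^{2} = 3/16 ≈ 0.1875.


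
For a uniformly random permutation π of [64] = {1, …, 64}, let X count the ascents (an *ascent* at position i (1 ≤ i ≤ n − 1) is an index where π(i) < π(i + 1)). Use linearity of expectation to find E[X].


Write X = Σ X_I over i = 1, …, 63, with X_I the indicator of one ascent.
There are 63 indicators.
For each fixed i, the pair (π(i), π(i+1)) is a uniformly random ordered pair of distinct values from {1, …, 64}; by symmetry P[π(i) < π(i+1)] = 1/2.
By linearity: E[X] = 63 · (1/2) = (64 − 1) · (1/2) = 63/2 ≈ 31.5000.

E[X] = 63/2 = 31.5000.


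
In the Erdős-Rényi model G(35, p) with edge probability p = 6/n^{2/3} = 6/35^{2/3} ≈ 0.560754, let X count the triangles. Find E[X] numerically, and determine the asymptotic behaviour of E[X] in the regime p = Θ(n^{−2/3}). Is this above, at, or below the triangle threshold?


Number of potential triangles: C(35, 3) = 6545.
Each occurs with probability p³ ≈ (0.560754)³ ≈ 1.76326531e-01.
By linearity: E[X] = C(35, 3)·p³ ≈ 6545 · 1.76326531e-01 ≈ 1154.057143.
Since α = 2/3 < 1, p = c/n^{2/3} ≫ 1/n is above the triangle threshold p ~ 1/n. Asymptotically E[X] ~ (c³/6)·n^{3(1−α)} = (6³/6)·n^{1} → ∞; triangles are abundant w.h.p.

E[X] ≈ 1154.057143; in regime p = Θ(1/n^{2/3}) E[X] diverges (above the triangle threshold p ~ 1/n).


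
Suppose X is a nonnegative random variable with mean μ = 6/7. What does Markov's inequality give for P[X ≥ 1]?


μ = E[X] = 6/7, a = 1.
Markov: P[X ≥ 1] ≤ μ/a = (6/7)/1 = 6/7.
Numerically: ≈ 0.8571.
(Since a = 1 > μ = 0.8571, the bound 6/7 is < 1 and informative.)

P[X ≥ 1] ≤ 6/7 ≈ 0.8571.


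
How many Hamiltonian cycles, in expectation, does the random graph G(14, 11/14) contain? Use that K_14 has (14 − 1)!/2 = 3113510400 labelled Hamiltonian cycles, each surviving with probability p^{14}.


K_14 has (14 − 1)!/2 = 3113510400 labelled Hamiltonian cycles.
For each such Hamiltonian cycle H, let X_H = 1 if all 14 edges of H are present in G. Then P[X_H = 1] = p^{14} = (11/14)^{14} = 379749833583241/11112006825558016.
Summing the indicators: E[X] = Σ_H E[X_H] = 3113510400 · p^{14} = 3113510400 · 379749833583241/11112006825558016 = 329898174179601037725/3100448333024.
Numerically: E[X] ≈ 1.064e+08.

E[X] = 3113510400 · (11/14)^{14} = 329898174179601037725/3100448333024 ≈ 1.064e+08.


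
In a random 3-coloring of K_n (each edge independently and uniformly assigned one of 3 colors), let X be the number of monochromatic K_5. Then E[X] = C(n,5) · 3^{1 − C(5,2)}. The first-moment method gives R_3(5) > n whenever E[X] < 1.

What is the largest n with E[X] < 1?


We need C(n, 5) · 3^{1 − 10} < 1, i.e. C(n, 5) < 3^{10 − 1} = 19683.
Check values of n near the boundary:
  n = 18: C(18, 5) = 8568; 8568 < 19683? YES
  n = 19: C(19, 5) = 11628; 11628 < 19683? YES
  n = 20: C(20, 5) = 15504; 15504 < 19683? YES
  n = 21: C(21, 5) = 20349; 20349 < 19683? NO
The largest n with C(n, 5) < 19683 is n = 20 (where E[X] = 5168/6561 ≈ 0.78768). Hence R_3(5) > 20, i.e. R_3(5) ≥ 21.

Largest n = 20; hence R_3(5) > 20.


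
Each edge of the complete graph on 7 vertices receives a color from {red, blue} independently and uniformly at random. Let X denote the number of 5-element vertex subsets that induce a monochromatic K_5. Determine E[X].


Let X = Σ_S X_S over the C(7, 5) = 21 subsets S of size 5, where X_S = 1 if the K_5 on S is monochromatic.
For a fixed S, the K_5 on S has C(5, 2) = 10 edges. P[all 10 edges red] = (1/2)^10, and likewise for blue, so P[monochromatic] = 2·(1/2)^10 = 2^{1 − 10} = 1/512.
By linearity: E[X] = C(7, 5) · 2^{1 − 10} = 21 · 1/512 = 21/512.
Numerically: E[X] ≈ 0.0410.

E[X] = C(7,5)·2^(1−C(5,2)) = 21/512 ≈ 0.0410.


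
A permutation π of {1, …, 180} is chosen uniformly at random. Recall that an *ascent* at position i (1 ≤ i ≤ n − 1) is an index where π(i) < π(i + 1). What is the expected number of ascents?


Write X = Σ X_I over i = 1, …, 179, with X_I the indicator of one ascent.
There are 179 indicators.
For each fixed i, the pair (π(i), π(i+1)) is a uniformly random ordered pair of distinct values from {1, …, 180}; by symmetry P[π(i) < π(i+1)] = 1/2.
By linearity: E[X] = 179 · (1/2) = (180 − 1) · (1/2) = 179/2 ≈ 89.500.

E[X] = 179/2 = 89.500.


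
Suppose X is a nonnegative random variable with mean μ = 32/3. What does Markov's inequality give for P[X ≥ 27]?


μ = E[X] = 32/3, a = 27.
Markov: P[X ≥ 27] ≤ μ/a = (32/3)/27 = 32/81.
Numerically: ≈ 0.3951.
(Since a = 27 > μ = 10.6667, the bound 32/81 is < 1 and informative.)

P[X ≥ 27] ≤ 32/81 ≈ 0.3951.


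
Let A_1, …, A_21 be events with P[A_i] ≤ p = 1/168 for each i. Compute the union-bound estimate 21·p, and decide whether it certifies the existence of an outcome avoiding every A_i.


Union bound: P[∪_{i=1}^{21} A_i] ≤ Σ_i P[A_i] ≤ 21·p = 21·(1/168) = 1/8.
Numerically: 1/8 ≈ 0.125.
Is 1/8 < 1? YES.
Since P[∪ A_i] ≤ 1/8 < 1, the complement has P[∩ A_i^c] ≥ 1 − 1/8 = 7/8 > 0, so some outcome avoids every A_i.

21·p = 1/8 ≈ 0.125; existence CERTIFIED by the union bound.


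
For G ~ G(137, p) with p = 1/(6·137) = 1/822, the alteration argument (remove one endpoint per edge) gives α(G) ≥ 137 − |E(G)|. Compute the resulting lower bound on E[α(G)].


E[|E(G)|] = C(137, 2)·p = 9316 · (1/822) = 34/3.
E[α(G)] ≥ n − E[|E(G)|] = 137 − 34/3 = 377/3.
Numerically: ≈ 125.6667.
(This is only a lower bound; the true E[α(G)] may be larger.)

E[α(G)] ≥ 377/3 ≈ 125.6667.


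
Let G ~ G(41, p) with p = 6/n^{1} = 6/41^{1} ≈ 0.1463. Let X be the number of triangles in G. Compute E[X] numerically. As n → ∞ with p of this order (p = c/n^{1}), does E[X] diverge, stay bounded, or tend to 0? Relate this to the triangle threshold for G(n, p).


Number of potential triangles: C(41, 3) = 10660.
Each occurs with probability p³ ≈ (0.1463)³ ≈ 3.134023e-03.
By linearity: E[X] = C(41, 3)·p³ ≈ 10660 · 3.134023e-03 ≈ 33.4087.
Here α = 1, so p = 6/n is exactly at the triangle threshold p ~ 1/n. Asymptotically E[X] → c³/6 = 6³/6 = 36 ≈ 36.0000, a bounded constant. In this regime the triangle count is asymptotically Poisson(c³/6).

E[X] ≈ 33.4087; in regime p = Θ(1/n^{1}) E[X] stays bounded (at the triangle threshold p ~ 1/n).


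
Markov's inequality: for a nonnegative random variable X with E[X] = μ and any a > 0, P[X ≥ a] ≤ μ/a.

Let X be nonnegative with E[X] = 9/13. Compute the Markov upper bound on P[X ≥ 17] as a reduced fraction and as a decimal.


μ = E[X] = 9/13, a = 17.
Markov: P[X ≥ 17] ≤ μ/a = (9/13)/17 = 9/221.
Numerically: ≈ 0.0407.
(Since a = 17 > μ = 0.6923, the bound 9/221 is < 1 and informative.)

P[X ≥ 17] ≤ 9/221 ≈ 0.0407.


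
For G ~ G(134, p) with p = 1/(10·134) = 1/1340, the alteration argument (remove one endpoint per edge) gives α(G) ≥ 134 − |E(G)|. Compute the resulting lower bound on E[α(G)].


E[|E(G)|] = C(134, 2)·p = 8911 · (1/1340) = 133/20.
E[α(G)] ≥ n − E[|E(G)|] = 134 − 133/20 = 2547/20.
Numerically: ≈ 127.3500.
(This is only a lower bound; the true E[α(G)] may be larger.)

E[α(G)] ≥ 2547/20 ≈ 127.3500.


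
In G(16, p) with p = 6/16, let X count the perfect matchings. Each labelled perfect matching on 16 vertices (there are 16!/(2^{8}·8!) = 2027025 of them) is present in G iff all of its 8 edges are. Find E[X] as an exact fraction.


K_16 has 16!/(2^{8}·8!) = 2027025 labelled perfect matchings.
For each such perfect matching H, let X_H = 1 if all 8 edges of H are present in G. Then P[X_H = 1] = p^{8} = (3/8)^{8} = 6561/16777216.
By linearity: E[X] = Σ_H E[X_H] = 2027025 · p^{8} = 2027025 · 6561/16777216 = 13299311025/16777216.
Numerically: E[X] ≈ 792.7.

E[X] = 2027025 · (3/8)^{8} = 13299311025/16777216 ≈ 792.7.


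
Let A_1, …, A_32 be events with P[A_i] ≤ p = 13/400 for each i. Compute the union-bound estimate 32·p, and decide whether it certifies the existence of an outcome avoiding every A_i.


Union bound: P[∪_{i=1}^{32} A_i] ≤ Σ_i P[A_i] ≤ 32·p = 32·(13/400) = 26/25.
Numerically: 26/25 ≈ 1.040.
Is 26/25 < 1? NO.
Since the bound 26/25 is ≥ 1, the union bound is uninformative here; it does NOT by itself certify existence.

32·p = 26/25 ≈ 1.040; existence NOT certified by the union bound.


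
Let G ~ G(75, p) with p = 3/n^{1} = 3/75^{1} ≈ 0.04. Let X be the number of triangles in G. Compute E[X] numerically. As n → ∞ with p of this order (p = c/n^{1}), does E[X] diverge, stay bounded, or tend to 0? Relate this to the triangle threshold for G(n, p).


Number of potential triangles: C(75, 3) = 67525.
Each occurs with probability p³ ≈ (0.04)³ ≈ 6.400000e-05.
By linearity: E[X] = C(75, 3)·p³ ≈ 67525 · 6.400000e-05 ≈ 4.3216.
Here α = 1, so p = 3/n is exactly at the triangle threshold p ~ 1/n. Asymptotically E[X] → c³/6 = 3³/6 = 9/2 ≈ 4.5000, a bounded constant. In this regime the triangle count is asymptotically Poisson(c³/6).

E[X] ≈ 4.3216; in regime p = Θ(1/n^{1}) E[X] stays bounded (at the triangle threshold p ~ 1/n).


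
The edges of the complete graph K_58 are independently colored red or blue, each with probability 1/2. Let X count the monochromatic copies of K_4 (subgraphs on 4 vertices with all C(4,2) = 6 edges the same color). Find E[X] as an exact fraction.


Let X = Σ_S X_S over the C(58, 4) = 424270 subsets S of size 4, where X_S = 1 if the K_4 on S is monochromatic.
For a fixed S, the K_4 on S has C(4, 2) = 6 edges. P[all 6 edges red] = (1/2)^6, and likewise for blue, so P[monochromatic] = 2·(1/2)^6 = 2^{1 − 6} = 1/32.
By linearity: E[X] = C(58, 4) · 2^{1 − 6} = 424270 · 1/32 = 212135/16.
Numerically: E[X] ≈ 13258.4375.

E[X] = C(58,4)·2^(1−C(4,2)) = 212135/16 ≈ 13258.4375.


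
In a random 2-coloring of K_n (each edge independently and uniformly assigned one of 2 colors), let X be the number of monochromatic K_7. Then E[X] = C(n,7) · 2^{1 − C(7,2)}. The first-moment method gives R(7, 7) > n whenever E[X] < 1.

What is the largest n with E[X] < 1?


We need C(n, 7) · 2^{1 − 21} < 1, i.e. C(n, 7) < 2^{21 − 1} = 1048576.
Check values of n near the boundary:
  n = 21: C(21, 7) = 116280; 116280 < 1048576? YES
  n = 22: C(22, 7) = 170544; 170544 < 1048576? YES
  n = 23: C(23, 7) = 245157; 245157 < 1048576? YES
  n = 24: C(24, 7) = 346104; 346104 < 1048576? YES
  n = 25: C(25, 7) = 480700; 480700 < 1048576? YES
  n = 26: C(26, 7) = 657800; 657800 < 1048576? YES
  n = 27: C(27, 7) = 888030; 888030 < 1048576? YES
  n = 28: C(28, 7) = 1184040; 1184040 < 1048576? NO
  n = 29: C(29, 7) = 1560780; 1560780 < 1048576? NO
The largest n with C(n, 7) < 1048576 is n = 27 (where E[X] = 444015/524288 ≈ 0.84689). Hence R(7, 7) > 27, i.e. R(7, 7) ≥ 28.

Largest n = 27; hence R(7, 7) > 27.


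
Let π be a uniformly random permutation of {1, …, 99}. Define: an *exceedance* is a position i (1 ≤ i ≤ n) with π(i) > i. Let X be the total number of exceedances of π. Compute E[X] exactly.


Write X = Σ_{i=1}^{99} X_i, where X_i = 1_{π(i) > i}.
For each fixed i, π(i) is uniform over {1, …, 99} (marginal of a uniform permutation), so P[π(i) > i] = (n − i)/n. Summing: Σ_{i=1}^{99} (n − i)/n = (0 + 1 + … + 98)/99 = 99(99 − 1)/(2·99) = (99 − 1)/2.
Hence E[X] = Σ_{i=1}^{99} (99 − i)/99 = 49 ≈ 49.000.

E[X] = 49 = 49.000.


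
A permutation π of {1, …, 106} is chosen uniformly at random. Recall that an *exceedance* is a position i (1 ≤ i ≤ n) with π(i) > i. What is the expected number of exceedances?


Write X = Σ_{i=1}^{106} X_i, where X_i = 1_{π(i) > i}.
For each fixed i, π(i) is uniform over {1, …, 106} (marginal of a uniform permutation), so P[π(i) > i] = (n − i)/n. Summing: Σ_{i=1}^{106} (n − i)/n = (0 + 1 + … + 105)/106 = 106(106 − 1)/(2·106) = (106 − 1)/2.
Hence E[X] = Σ_{i=1}^{106} (106 − i)/106 = 105/2 ≈ 52.50000.

E[X] = 105/2 = 52.50000.


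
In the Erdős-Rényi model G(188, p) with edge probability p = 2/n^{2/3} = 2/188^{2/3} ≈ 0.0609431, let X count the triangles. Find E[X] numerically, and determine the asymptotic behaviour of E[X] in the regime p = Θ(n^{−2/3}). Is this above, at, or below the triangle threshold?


Number of potential triangles: C(188, 3) = 1089836.
Each occurs with probability p³ ≈ (0.0609431)³ ≈ 2.26346763e-04.
By linearity: E[X] = C(188, 3)·p³ ≈ 1089836 · 2.26346763e-04 ≈ 246.680851.
Since α = 2/3 < 1, p = c/n^{2/3} ≫ 1/n is above the triangle threshold p ~ 1/n. Asymptotically E[X] ~ (c³/6)·n^{3(1−α)} = (2³/6)·n^{1} → ∞; triangles are abundant w.h.p.

E[X] ≈ 246.680851; in regime p = Θ(1/n^{2/3}) E[X] diverges (above the triangle threshold p ~ 1/n).


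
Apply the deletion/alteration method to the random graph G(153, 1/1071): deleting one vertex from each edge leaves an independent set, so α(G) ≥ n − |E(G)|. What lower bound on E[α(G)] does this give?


E[|E(G)|] = C(153, 2)·p = 11628 · (1/1071) = 76/7.
E[α(G)] ≥ n − E[|E(G)|] = 153 − 76/7 = 995/7.
Numerically: ≈ 142.1429.
(This is only a lower bound; the true E[α(G)] may be larger.)

E[α(G)] ≥ 995/7 ≈ 142.1429.


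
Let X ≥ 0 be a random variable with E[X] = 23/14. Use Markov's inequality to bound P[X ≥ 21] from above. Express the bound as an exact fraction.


μ = E[X] = 23/14, a = 21.
Markov: P[X ≥ 21] ≤ μ/a = (23/14)/21 = 23/294.
Numerically: ≈ 0.078231.
(Since a = 21 > μ = 1.642857, the bound 23/294 is < 1 and informative.)

P[X ≥ 21] ≤ 23/294 ≈ 0.078231.


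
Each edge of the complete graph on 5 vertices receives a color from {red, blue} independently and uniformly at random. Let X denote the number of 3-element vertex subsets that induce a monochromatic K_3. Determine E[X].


Let X = Σ_S X_S over the C(5, 3) = 10 subsets S of size 3, where X_S = 1 if the K_3 on S is monochromatic.
For a fixed S, the K_3 on S has C(3, 2) = 3 edges. P[all 3 edges red] = (1/2)^3, and likewise for blue, so P[monochromatic] = 2·(1/2)^3 = 2^{1 − 3} = 1/4.
Summing: E[X] = C(5, 3) · 2^{1 − 3} = 10 · 1/4 = 5/2.
Numerically: E[X] ≈ 2.50000.

E[X] = C(5,3)·2^(1−C(3,2)) = 5/2 ≈ 2.50000.


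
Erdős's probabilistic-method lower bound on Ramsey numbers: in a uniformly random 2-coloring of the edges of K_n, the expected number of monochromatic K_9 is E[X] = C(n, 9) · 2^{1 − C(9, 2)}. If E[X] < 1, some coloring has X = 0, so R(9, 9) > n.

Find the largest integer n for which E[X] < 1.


We need C(n, 9) · 2^{1 − 36} < 1, i.e. C(n, 9) < 2^{36 − 1} = 34359738368.
Check values of n near the boundary:
  n = 62: C(62, 9) = 20286591270; 20286591270 < 34359738368? YES
  n = 63: C(63, 9) = 23667689815; 23667689815 < 34359738368? YES
  n = 64: C(64, 9) = 27540584512; 27540584512 < 34359738368? YES
  n = 65: C(65, 9) = 31966749880; 31966749880 < 34359738368? YES
  n = 66: C(66, 9) = 37014131440; 37014131440 < 34359738368? NO
The largest n with C(n, 9) < 34359738368 is n = 65 (where E[X] = 3995843735/4294967296 ≈ 0.9304). Hence R(9, 9) > 65, i.e. R(9, 9) ≥ 66.

Largest n = 65; hence R(9, 9) > 65.


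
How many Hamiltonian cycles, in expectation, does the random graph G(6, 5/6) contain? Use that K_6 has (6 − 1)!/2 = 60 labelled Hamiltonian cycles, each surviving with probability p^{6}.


K_6 has (6 − 1)!/2 = 60 labelled Hamiltonian cycles.
For each such Hamiltonian cycle H, let X_H = 1 if all 6 edges of H are present in G. Then P[X_H = 1] = p^{6} = (5/6)^{6} = 15625/46656.
Summing the indicators: E[X] = Σ_H E[X_H] = 60 · p^{6} = 60 · 15625/46656 = 78125/3888.
Numerically: E[X] ≈ 20.09.

E[X] = 60 · (5/6)^{6} = 78125/3888 ≈ 20.09.


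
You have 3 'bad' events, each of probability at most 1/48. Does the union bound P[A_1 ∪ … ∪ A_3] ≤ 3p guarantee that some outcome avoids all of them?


Union bound: P[∪_{i=1}^{3} A_i] ≤ Σ_i P[A_i] ≤ 3·p = 3·(1/48) = 1/16.
Numerically: 1/16 ≈ 0.0625.
Is 1/16 < 1? YES.
Since P[∪ A_i] ≤ 1/16 < 1, the complement has P[∩ A_i^c] ≥ 1 − 1/16 = 15/16 > 0, so some outcome avoids every A_i.

3·p = 1/16 ≈ 0.0625; existence CERTIFIED by the union bound.


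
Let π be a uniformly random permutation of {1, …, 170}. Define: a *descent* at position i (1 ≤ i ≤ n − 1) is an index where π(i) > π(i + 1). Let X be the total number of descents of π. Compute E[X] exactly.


Write X = Σ X_I over i = 1, …, 169, with X_I the indicator of one descent.
There are 169 indicators.
For each fixed i, the pair (π(i), π(i+1)) is a uniformly random ordered pair of distinct values from {1, …, 170}; by symmetry P[π(i) > π(i+1)] = 1/2.
By linearity: E[X] = 169 · (1/2) = (170 − 1) · (1/2) = 169/2 ≈ 84.500.

E[X] = 169/2 = 84.500.


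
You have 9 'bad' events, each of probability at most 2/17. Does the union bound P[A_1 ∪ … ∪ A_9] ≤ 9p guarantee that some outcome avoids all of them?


Union bound: P[∪_{i=1}^{9} A_i] ≤ Σ_i P[A_i] ≤ 9·p = 9·(2/17) = 18/17.
Numerically: 18/17 ≈ 1.05882.
Is 18/17 < 1? NO.
Since the bound 18/17 is ≥ 1, the union bound is uninformative here; it does NOT by itself certify existence.

9·p = 18/17 ≈ 1.05882; existence NOT certified by the union bound.


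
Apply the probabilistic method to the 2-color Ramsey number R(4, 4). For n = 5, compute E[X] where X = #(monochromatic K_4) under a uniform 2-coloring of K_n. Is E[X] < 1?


E[X] = C(5, 4) · 2^{1 − 6} = 5 · 2^{−5} = 5/32.
As a reduced fraction: E[X] = 5/32 ≈ 0.1562500.
Is E[X] < 1? YES.
Since E[X] < 1, there exists a 2-coloring of K_{5} with no monochromatic K_4; hence R(4, 4) > 5.

E[X] = 5/32 ≈ 0.1562500; E[X] < 1, so R(4, 4) > 5.


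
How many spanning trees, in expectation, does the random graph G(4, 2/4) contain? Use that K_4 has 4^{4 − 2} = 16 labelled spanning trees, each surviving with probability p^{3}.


K_4 has 4^{4 − 2} = 16 labelled spanning trees.
For each such spanning tree H, let X_H = 1 if all 3 edges of H are present in G. Then P[X_H = 1] = p^{3} = (1/2)^{3} = 1/8.
By linearity: E[X] = Σ_H E[X_H] = 16 · p^{3} = 16 · 1/8 = 2.
Numerically: E[X] ≈ 2.

E[X] = 16 · (1/2)^{3} = 2 ≈ 2.


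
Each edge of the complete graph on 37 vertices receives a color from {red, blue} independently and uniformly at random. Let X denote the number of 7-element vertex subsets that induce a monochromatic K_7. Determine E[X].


Let X = Σ_S X_S over the C(37, 7) = 10295472 subsets S of size 7, where X_S = 1 if the K_7 on S is monochromatic.
For a fixed S, the K_7 on S has C(7, 2) = 21 edges. P[all 21 edges red] = (1/2)^21, and likewise for blue, so P[monochromatic] = 2·(1/2)^21 = 2^{1 − 21} = 1/1048576.
By linearity of expectation: E[X] = C(37, 7) · 2^{1 − 21} = 10295472 · 1/1048576 = 643467/65536.
Numerically: E[X] ≈ 9.818527.

E[X] = C(37,7)·2^(1−C(7,2)) = 643467/65536 ≈ 9.818527.


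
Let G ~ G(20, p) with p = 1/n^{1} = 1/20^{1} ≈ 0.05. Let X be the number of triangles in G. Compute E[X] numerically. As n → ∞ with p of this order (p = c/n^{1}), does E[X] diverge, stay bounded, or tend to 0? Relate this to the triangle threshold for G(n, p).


Number of potential triangles: C(20, 3) = 1140.
Each occurs with probability p³ ≈ (0.05)³ ≈ 1.2500000e-04.
By linearity: E[X] = C(20, 3)·p³ ≈ 1140 · 1.2500000e-04 ≈ 0.14250.
Here α = 1, so p = 1/n is exactly at the triangle threshold p ~ 1/n. Asymptotically E[X] → c³/6 = 1³/6 = 1/6 ≈ 0.16667, a bounded constant. In this regime the triangle count is asymptotically Poisson(c³/6).

E[X] ≈ 0.14250; in regime p = Θ(1/n^{1}) E[X] stays bounded (at the triangle threshold p ~ 1/n).


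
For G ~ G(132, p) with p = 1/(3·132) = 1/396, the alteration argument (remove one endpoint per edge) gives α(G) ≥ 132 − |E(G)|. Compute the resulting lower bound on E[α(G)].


E[|E(G)|] = C(132, 2)·p = 8646 · (1/396) = 131/6.
E[α(G)] ≥ n − E[|E(G)|] = 132 − 131/6 = 661/6.
Numerically: ≈ 110.167.
(This is only a lower bound; the true E[α(G)] may be larger.)

E[α(G)] ≥ 661/6 ≈ 110.167.


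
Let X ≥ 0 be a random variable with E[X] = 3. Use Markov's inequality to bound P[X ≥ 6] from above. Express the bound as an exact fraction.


μ = E[X] = 3, a = 6.
Markov: P[X ≥ 6] ≤ μ/a = (3)/6 = 1/2.
Numerically: ≈ 0.5000.
(Since a = 6 > μ = 3.0000, the bound 1/2 is < 1 and informative.)

P[X ≥ 6] ≤ 1/2 ≈ 0.5000.


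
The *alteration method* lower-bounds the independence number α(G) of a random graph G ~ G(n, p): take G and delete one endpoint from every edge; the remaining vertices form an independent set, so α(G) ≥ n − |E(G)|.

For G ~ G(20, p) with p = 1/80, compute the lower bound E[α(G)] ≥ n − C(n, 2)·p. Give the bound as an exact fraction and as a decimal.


E[|E(G)|] = C(20, 2)·p = 190 · (1/80) = 19/8.
E[α(G)] ≥ n − E[|E(G)|] = 20 − 19/8 = 141/8.
Numerically: ≈ 17.6250.
(This is only a lower bound; the true E[α(G)] may be larger.)

E[α(G)] ≥ 141/8 ≈ 17.6250.
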